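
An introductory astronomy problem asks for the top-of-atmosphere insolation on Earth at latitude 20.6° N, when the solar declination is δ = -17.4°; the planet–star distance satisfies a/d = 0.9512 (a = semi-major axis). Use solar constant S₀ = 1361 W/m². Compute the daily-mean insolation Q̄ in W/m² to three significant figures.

Q̄ ≈ 288 W/m²

cos H₀ = −tan(+20.6°) tan(-17.400°) = 0.1178, H₀ = 1.4527 rad.
Bracket: H₀ sin φ sin δ + cos φ cos δ sin H₀ = 1.4527×0.35184×-0.29904 + 0.93606×0.95424×0.99304 = -0.152845 + 0.887009 = 0.734164.
Inverse-square distance factor (a/d)² = 0.9512² = 0.904781.
Q̄ = (S₀/π) × 0.904781 × [bracket] = (1361/π) × 0.904781 × 0.734164 = 287.8 W/m².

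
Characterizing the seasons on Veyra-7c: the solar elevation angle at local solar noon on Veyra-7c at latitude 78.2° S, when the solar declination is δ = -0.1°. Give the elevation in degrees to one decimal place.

At local noon the hour angle is zero, so the zenith angle equals |φ − δ| = |-78.2° − (-0.100°)| = 78.100°.
Elevation = 90° − 78.100° = 11.9°.

11.9°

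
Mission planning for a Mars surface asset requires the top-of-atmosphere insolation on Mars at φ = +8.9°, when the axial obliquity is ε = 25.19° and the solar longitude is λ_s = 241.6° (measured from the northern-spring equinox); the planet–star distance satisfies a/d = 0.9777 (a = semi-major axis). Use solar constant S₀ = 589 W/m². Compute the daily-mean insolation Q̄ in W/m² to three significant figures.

Q̄ ≈ 148 W/m²

Solar declination: sin δ = sin ε · sin λ_s = sin 25.19° × sin 241.6° = -0.37440, so δ = -21.987°.
cos H₀ = −tan(+8.9°) tan(-21.987°) = 0.0632, H₀ = 1.5075 rad.
Bracket: H₀ sin φ sin δ + cos φ cos δ sin H₀ = 1.5075×0.15471×-0.37440 + 0.98796×0.92727×0.99800 = -0.087320 + 0.914273 = 0.826953.
Inverse-square distance factor (a/d)² = 0.9777² = 0.955897.
Q̄ = (S₀/π) × 0.955897 × [bracket] = (589/π) × 0.955897 × 0.826953 = 148.2 W/m².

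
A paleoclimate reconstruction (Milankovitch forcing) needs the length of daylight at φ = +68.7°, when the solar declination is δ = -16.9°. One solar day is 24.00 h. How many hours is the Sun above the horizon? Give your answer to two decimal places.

5.17 h

cos H₀ = −tan φ · tan δ = −tan(+68.7°) × tan(-16.900°) = 0.7793, so H₀ = 0.6773 rad = 38.81°.
Daylight = 2H₀/(2π) × 24.00 h = (0.6773/π) × 24.00 = 5.17 h.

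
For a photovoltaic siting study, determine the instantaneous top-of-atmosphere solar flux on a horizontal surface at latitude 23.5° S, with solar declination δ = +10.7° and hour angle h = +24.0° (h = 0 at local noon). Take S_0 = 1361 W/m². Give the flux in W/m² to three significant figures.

1.02e+03 W/m²

cos θ_z = sin ϕ sin δ + cos ϕ cos δ cos h = -0.074034 + 0.823209 = 0.749175.
Flux = S_0 · cos θ_z = 1361 × 0.749175 = 1020 W/m².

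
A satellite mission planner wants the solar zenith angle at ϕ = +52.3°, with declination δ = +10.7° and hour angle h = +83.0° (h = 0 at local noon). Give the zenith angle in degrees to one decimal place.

cos θ_z = sin ϕ sin δ + cos ϕ cos δ cos h = 0.146904 + 0.073231 = 0.220135.
θ_z = arccos(0.220135) = 77.3°.

θ_z = 77.3°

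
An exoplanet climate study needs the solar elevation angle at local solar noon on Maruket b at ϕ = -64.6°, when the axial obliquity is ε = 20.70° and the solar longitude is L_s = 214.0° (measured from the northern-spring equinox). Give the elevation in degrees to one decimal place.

Solar declination: sin δ = sin ε · sin L_s = sin 20.70° × sin 214.0° = -0.19766, so δ = -11.400°.
At local noon the hour angle is zero, so the zenith angle equals |ϕ − δ| = |-64.6° − (-11.400°)| = 53.200°.
Elevation = 90° − 53.200° = 36.8°.

36.8°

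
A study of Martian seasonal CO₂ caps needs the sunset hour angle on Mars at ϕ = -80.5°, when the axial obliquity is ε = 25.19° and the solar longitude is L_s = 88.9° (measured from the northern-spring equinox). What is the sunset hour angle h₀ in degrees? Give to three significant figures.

Solar declination: sin δ = sin ε · sin L_s = sin 25.19° × sin 88.9° = 0.42554, so δ = +25.185°.
cos h₀ = −tan ϕ · tan δ = 2.8101 ≥ 1, so the Sun never rises (polar night) and h₀ = 0.

h₀ = 0.00°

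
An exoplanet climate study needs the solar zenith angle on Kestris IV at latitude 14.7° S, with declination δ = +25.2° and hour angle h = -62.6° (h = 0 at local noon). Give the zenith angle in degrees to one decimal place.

θ_z = 72.9°

cos θ_z = sin ϕ sin δ + cos ϕ cos δ cos h = -0.108045 + 0.402771 = 0.294726.
θ_z = arccos(0.294726) = 72.9°.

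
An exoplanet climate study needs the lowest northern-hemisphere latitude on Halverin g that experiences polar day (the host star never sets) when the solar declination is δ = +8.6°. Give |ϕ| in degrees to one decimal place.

Polar day requires cos h₀ = −tan ϕ tan δ ≤ −1, i.e. tan ϕ tan δ ≥ 1.
The boundary is |tan ϕ| · |tan δ| = 1, so |ϕ| = 90° − |δ| = 90° − 8.6° = 81.4° in the northern hemisphere.

|ϕ| = 81.4°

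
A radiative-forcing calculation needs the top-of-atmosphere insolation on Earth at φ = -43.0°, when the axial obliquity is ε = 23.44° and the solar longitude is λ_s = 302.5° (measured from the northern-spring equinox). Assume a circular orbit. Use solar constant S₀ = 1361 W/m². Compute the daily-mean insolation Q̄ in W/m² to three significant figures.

Solar declination: sin δ = sin ε · sin λ_s = sin 23.44° × sin 302.5° = -0.33549, so δ = -19.602°.
cos H₀ = −tan(-43.0°) tan(-19.602°) = -0.3321, H₀ = 1.9093 rad.
Bracket: H₀ sin φ sin δ + cos φ cos δ sin H₀ = 1.9093×-0.68200×-0.33549 + 0.73135×0.94204×0.94324 = 0.436856 + 0.649856 = 1.086712.
Q̄ = (S₀/π) × [bracket] = (1361/π) × 1.086712 = 470.8 W/m².

Q̄ ≈ 471 W/m²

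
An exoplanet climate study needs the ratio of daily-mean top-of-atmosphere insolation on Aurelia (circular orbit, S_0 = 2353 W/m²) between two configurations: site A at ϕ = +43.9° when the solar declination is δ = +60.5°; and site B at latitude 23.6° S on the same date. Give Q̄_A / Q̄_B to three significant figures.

Q̄_A / Q̄_B ≈ 40.5

— Configuration A (ϕ=+43.9°):
cos h₀ = −tan(+43.9°) tan(+60.500°) = -1.7009 ≤ −1 ⇒ polar day, h₀ = π.
Bracket: h₀ sin ϕ sin δ + cos ϕ cos δ sin h₀ = 3.1416×0.69340×0.87036 + 0.72055×0.49242×0.00000 = 1.895980 + 0.000000 = 1.895980.
Q̄ = (S_0/π) × [bracket] = (2353/π) × 1.895980 = 1420.1 W/m².
— Configuration B (ϕ=-23.6°):
cos h₀ = −tan(-23.6°) tan(+60.500°) = 0.7722, h₀ = 0.6885 rad.
Bracket: h₀ sin ϕ sin δ + cos ϕ cos δ sin h₀ = 0.6885×-0.40035×0.87036 + 0.91636×0.49242×0.63538 = -0.239907 + 0.286705 = 0.046798.
Q̄ = (S_0/π) × [bracket] = (2353/π) × 0.046798 = 35.051 W/m².
Ratio Q̄_A / Q̄_B = 1420.1 / 35.051 = 40.52.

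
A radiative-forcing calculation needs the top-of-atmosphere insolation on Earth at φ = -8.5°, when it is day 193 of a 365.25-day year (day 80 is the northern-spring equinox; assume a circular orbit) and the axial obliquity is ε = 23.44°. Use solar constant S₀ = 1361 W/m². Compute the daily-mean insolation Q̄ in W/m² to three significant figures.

Q̄ ≈ 361 W/m²

Solar longitude: λ_s = 360° × (193 − 80)/365.25 = 111.376°.
sin δ = sin 23.44° × sin 111.376° = 0.37042, so δ = +21.742°.
cos H₀ = −tan(-8.5°) tan(+21.742°) = 0.0596, H₀ = 1.5112 rad.
Bracket: H₀ sin φ sin δ + cos φ cos δ sin H₀ = 1.5112×-0.14781×0.37042 + 0.98902×0.92886×0.99822 = -0.082741 + 0.917026 = 0.834285.
Q̄ = (S₀/π) × [bracket] = (1361/π) × 0.834285 = 361.4 W/m².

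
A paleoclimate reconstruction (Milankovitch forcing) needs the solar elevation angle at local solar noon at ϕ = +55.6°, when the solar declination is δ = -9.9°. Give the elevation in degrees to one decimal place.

At local noon the hour angle is zero, so the zenith angle equals |ϕ − δ| = |+55.6° − (-9.900°)| = 65.500°.
Elevation = 90° − 65.500° = 24.5°.

24.5°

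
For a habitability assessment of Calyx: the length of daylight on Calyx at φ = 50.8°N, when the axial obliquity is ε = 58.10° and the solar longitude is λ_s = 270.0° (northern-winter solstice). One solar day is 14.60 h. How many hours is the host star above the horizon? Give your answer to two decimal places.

0.00 h

Solar declination: sin δ = sin ε · sin λ_s = sin 58.10° × sin 270.0° = -0.84897, so δ = -58.100°.
cos H₀ = −tan φ · tan δ = 1.9698 ≥ 1, so the host star never rises (polar night) and H₀ = 0.
Daylight = 2H₀/(2π) × 14.60 h = (0.0000/π) × 14.60 = 0.00 h.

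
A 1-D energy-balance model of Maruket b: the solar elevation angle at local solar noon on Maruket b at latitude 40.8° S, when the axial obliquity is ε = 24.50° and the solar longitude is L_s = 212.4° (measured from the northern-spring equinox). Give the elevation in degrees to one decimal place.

Solar declination: sin δ = sin ε · sin L_s = sin 24.50° × sin 212.4° = -0.22220, so δ = -12.839°.
At local noon the hour angle is zero, so the zenith angle equals |ϕ − δ| = |-40.8° − (-12.839°)| = 27.961°.
Elevation = 90° − 27.961° = 62.0°.

62.0°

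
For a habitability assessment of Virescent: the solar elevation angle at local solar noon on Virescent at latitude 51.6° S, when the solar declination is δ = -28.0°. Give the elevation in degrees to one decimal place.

66.4°

At local noon the hour angle is zero, so the zenith angle equals |φ − δ| = |-51.6° − (-28.000°)| = 23.600°.
Elevation = 90° − 23.600° = 66.4°.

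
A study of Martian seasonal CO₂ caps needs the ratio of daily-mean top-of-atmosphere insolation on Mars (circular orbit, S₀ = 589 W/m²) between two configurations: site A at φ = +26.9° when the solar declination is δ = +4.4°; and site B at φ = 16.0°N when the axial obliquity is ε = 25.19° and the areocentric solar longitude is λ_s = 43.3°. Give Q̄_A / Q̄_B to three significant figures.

Q̄_A / Q̄_B ≈ 0.900

— Configuration A (φ=+26.9°):
cos H₀ = −tan(+26.9°) tan(+4.400°) = -0.0390, H₀ = 1.6098 rad.
Bracket: H₀ sin φ sin δ + cos φ cos δ sin H₀ = 1.6098×0.45243×0.07672 + 0.89180×0.99705×0.99924 = 0.055877 + 0.888493 = 0.944370.
Q̄ = (S₀/π) × [bracket] = (589/π) × 0.944370 = 177.05 W/m².
— Configuration B (φ=+16.0°):
sin δ = sin 25.19° × sin 43.3° = 0.29190, so δ = +16.972°.
cos H₀ = −tan(+16.0°) tan(+16.972°) = -0.0875, H₀ = 1.6584 rad.
Bracket: H₀ sin φ sin δ + cos φ cos δ sin H₀ = 1.6584×0.27564×0.29190 + 0.96126×0.95645×0.99616 = 0.133434 + 0.915867 = 1.049301.
Q̄ = (S₀/π) × [bracket] = (589/π) × 1.049301 = 196.73 W/m².
Ratio Q̄_A / Q̄_B = 177.05 / 196.73 = 0.9000.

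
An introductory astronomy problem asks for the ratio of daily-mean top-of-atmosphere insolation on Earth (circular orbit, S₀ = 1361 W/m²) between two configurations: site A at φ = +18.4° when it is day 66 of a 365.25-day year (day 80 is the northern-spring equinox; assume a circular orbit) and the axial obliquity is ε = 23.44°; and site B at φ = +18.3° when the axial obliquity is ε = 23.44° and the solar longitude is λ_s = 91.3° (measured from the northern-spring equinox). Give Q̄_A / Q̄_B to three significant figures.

Q̄_A / Q̄_B ≈ 0.834

— Configuration A (φ=+18.4°):
Solar longitude: λ_s = 360° × (66 − 80)/365.25 = -13.799°, i.e. -13.799° + 360° = 346.201°.
sin δ = sin 23.44° × sin 346.201° = -0.09488, so δ = -5.444°.
cos H₀ = −tan(+18.4°) tan(-5.444°) = 0.0317, H₀ = 1.5391 rad.
Bracket: H₀ sin φ sin δ + cos φ cos δ sin H₀ = 1.5391×0.31565×-0.09488 + 0.94888×0.99549×0.99950 = -0.046094 + 0.944128 = 0.898034.
Q̄ = (S₀/π) × [bracket] = (1361/π) × 0.898034 = 389.05 W/m².
— Configuration B (φ=+18.3°):
Solar declination: sin δ = sin ε · sin λ_s = sin 23.44° × sin 91.3° = 0.39769, so δ = +23.434°.
cos H₀ = −tan(+18.3°) tan(+23.434°) = -0.1433, H₀ = 1.7146 rad.
Bracket: H₀ sin φ sin δ + cos φ cos δ sin H₀ = 1.7146×0.31399×0.39769 + 0.94943×0.91752×0.98967 = 0.214103 + 0.862122 = 1.076225.
Q̄ = (S₀/π) × [bracket] = (1361/π) × 1.076225 = 466.24 W/m².
Ratio Q̄_A / Q̄_B = 389.05 / 466.24 = 0.8344.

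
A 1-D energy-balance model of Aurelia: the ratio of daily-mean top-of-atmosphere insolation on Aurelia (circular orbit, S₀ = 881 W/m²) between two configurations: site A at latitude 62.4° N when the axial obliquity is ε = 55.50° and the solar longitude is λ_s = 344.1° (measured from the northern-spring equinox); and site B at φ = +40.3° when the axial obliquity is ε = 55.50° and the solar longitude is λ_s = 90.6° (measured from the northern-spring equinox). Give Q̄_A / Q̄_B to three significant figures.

Q̄_A / Q̄_B ≈ 0.109

— Configuration A (φ=+62.4°):
Solar declination: sin δ = sin ε · sin λ_s = sin 55.50° × sin 344.1° = -0.22578, so δ = -13.049°.
cos H₀ = −tan(+62.4°) tan(-13.049°) = 0.4433, H₀ = 1.1115 rad.
Bracket: H₀ sin φ sin δ + cos φ cos δ sin H₀ = 1.1115×0.88620×-0.22578 + 0.46330×0.97418×0.89636 = -0.222396 + 0.404561 = 0.182165.
Q̄ = (S₀/π) × [bracket] = (881/π) × 0.182165 = 51.085 W/m².
— Configuration B (φ=+40.3°):
Solar declination: sin δ = sin ε · sin λ_s = sin 55.50° × sin 90.6° = 0.82408, so δ = +55.495°.
cos H₀ = −tan(+40.3°) tan(+55.495°) = -1.2337 ≤ −1 ⇒ polar day, H₀ = π.
Bracket: H₀ sin φ sin δ + cos φ cos δ sin H₀ = 3.1416×0.64679×0.82408 + 0.76267×0.56647×0.00000 = 1.674494 + 0.000000 = 1.674494.
Q̄ = (S₀/π) × [bracket] = (881/π) × 1.674494 = 469.58 W/m².
Ratio Q̄_A / Q̄_B = 51.085 / 469.58 = 0.1088.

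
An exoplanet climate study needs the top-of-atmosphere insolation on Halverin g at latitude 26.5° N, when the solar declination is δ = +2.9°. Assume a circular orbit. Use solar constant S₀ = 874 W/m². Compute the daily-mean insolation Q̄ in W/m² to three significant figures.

Q̄ ≈ 259 W/m²

cos H₀ = −tan(+26.5°) tan(+2.900°) = -0.0253, H₀ = 1.5961 rad.
Bracket: H₀ sin φ sin δ + cos φ cos δ sin H₀ = 1.5961×0.44620×0.05059 + 0.89493×0.99872×0.99968 = 0.036029 + 0.893498 = 0.929527.
Q̄ = (S₀/π) × [bracket] = (874/π) × 0.929527 = 258.6 W/m².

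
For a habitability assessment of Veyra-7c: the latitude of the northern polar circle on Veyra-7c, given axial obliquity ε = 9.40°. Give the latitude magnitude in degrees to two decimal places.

80.60°

The polar circle is the lowest latitude that experiences at least one full rotation of continuous daylight at the northern-summer solstice; it lies at |ϕ| = 90° − ε = 90° − 9.40° = 80.60°.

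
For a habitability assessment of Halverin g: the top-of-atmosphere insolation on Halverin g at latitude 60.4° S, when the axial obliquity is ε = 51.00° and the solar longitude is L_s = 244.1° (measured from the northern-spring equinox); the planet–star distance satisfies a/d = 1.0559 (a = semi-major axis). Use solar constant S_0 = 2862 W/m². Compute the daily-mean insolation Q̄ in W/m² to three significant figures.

Solar declination: sin δ = sin ε · sin L_s = sin 51.00° × sin 244.1° = -0.69909, so δ = -44.354°.
cos h₀ = −tan(-60.4°) tan(-44.354°) = -1.7211 ≤ −1 ⇒ polar day, h₀ = π.
Bracket: h₀ sin ϕ sin δ + cos ϕ cos δ sin h₀ = 3.1416×-0.86949×-0.69909 + 0.49394×0.71504×0.00000 = 1.909627 + 0.000000 = 1.909627.
Inverse-square distance factor (a/d)² = 1.0559² = 1.114925.
Q̄ = (S_0/π) × 1.114925 × [bracket] = (2862/π) × 1.114925 × 1.909627 = 1940 W/m².

Q̄ ≈ 1.94e+03 W/m²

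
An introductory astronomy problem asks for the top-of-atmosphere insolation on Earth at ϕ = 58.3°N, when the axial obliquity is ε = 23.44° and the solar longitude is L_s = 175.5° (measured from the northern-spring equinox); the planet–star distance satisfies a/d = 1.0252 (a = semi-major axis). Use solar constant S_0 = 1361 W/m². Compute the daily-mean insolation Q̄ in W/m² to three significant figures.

Solar declination: sin δ = sin ε · sin L_s = sin 23.44° × sin 175.5° = 0.03121, so δ = +1.788°.
cos h₀ = −tan(+58.3°) tan(+1.788°) = -0.0506, h₀ = 1.6214 rad.
Bracket: h₀ sin ϕ sin δ + cos ϕ cos δ sin h₀ = 1.6214×0.85081×0.03121 + 0.52547×0.99951×0.99872 = 0.043054 + 0.524540 = 0.567594.
Inverse-square distance factor (a/d)² = 1.0252² = 1.051035.
Q̄ = (S_0/π) × 1.051035 × [bracket] = (1361/π) × 1.051035 × 0.567594 = 258.4 W/m².

Q̄ ≈ 258 W/m²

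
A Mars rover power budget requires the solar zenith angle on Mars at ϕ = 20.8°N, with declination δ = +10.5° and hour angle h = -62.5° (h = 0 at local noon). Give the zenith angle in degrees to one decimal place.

θ_z = 60.7°

cos θ_z = sin ϕ sin δ + cos ϕ cos δ cos h = 0.064713 + 0.424426 = 0.489139.
θ_z = arccos(0.489139) = 60.7°.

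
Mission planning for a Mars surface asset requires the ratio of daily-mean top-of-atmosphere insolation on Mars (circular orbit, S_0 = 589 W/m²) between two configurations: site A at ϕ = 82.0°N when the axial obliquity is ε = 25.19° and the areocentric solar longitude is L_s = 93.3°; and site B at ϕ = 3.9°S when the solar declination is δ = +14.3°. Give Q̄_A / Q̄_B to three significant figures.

Q̄_A / Q̄_B ≈ 1.41

— Configuration A (ϕ=+82.0°):
sin δ = sin 25.19° × sin 93.3° = 0.42492, so δ = +25.145°.
cos h₀ = −tan(+82.0°) tan(+25.145°) = -3.3399 ≤ −1 ⇒ polar day, h₀ = π.
Bracket: h₀ sin ϕ sin δ + cos ϕ cos δ sin h₀ = 3.1416×0.99027×0.42492 + 0.13917×0.90523×0.00000 = 1.321940 + 0.000000 = 1.321940.
Q̄ = (S_0/π) × [bracket] = (589/π) × 1.321940 = 247.84 W/m².
— Configuration B (ϕ=-3.9°):
cos h₀ = −tan(-3.9°) tan(+14.300°) = 0.0174, h₀ = 1.5534 rad.
Bracket: h₀ sin ϕ sin δ + cos ϕ cos δ sin h₀ = 1.5534×-0.06802×0.24700 + 0.99768×0.96902×0.99985 = -0.026099 + 0.966627 = 0.940528.
Q̄ = (S_0/π) × [bracket] = (589/π) × 0.940528 = 176.33 W/m².
Ratio Q̄_A / Q̄_B = 247.84 / 176.33 = 1.406.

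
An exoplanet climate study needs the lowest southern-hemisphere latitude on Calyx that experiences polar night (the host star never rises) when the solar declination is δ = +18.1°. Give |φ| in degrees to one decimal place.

|φ| = 71.9°

Polar night requires cos H₀ = −tan φ tan δ ≥ 1, i.e. tan φ tan δ ≤ −1.
The boundary is |tan φ| · |tan δ| = 1, so |φ| = 90° − |δ| = 90° − 18.1° = 71.9° in the southern hemisphere.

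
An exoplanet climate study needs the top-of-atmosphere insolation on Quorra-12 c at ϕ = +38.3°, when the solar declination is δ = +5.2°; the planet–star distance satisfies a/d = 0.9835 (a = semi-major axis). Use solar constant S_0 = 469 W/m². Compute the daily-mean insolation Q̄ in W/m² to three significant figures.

cos h₀ = −tan(+38.3°) tan(+5.200°) = -0.0719, h₀ = 1.6427 rad.
Bracket: h₀ sin ϕ sin δ + cos ϕ cos δ sin h₀ = 1.6427×0.61978×0.09063 + 0.78478×0.99588×0.99741 = 0.092272 + 0.779523 = 0.871795.
Inverse-square distance factor (a/d)² = 0.9835² = 0.967272.
Q̄ = (S_0/π) × 0.967272 × [bracket] = (469/π) × 0.967272 × 0.871795 = 125.9 W/m².

Q̄ ≈ 126 W/m²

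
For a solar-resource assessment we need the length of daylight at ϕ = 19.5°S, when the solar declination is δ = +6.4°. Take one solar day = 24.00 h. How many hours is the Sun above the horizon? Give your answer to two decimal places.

cos h₀ = −tan ϕ · tan δ = −tan(-19.5°) × tan(+6.400°) = 0.0397, so h₀ = 1.5311 rad = 87.72°.
Daylight = 2h₀/(2π) × 24.00 h = (1.5311/π) × 24.00 = 11.70 h.

11.70 h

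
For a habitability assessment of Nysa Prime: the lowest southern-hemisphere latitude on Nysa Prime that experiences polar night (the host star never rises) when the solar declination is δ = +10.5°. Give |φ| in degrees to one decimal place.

Polar night requires cos H₀ = −tan φ tan δ ≥ 1, i.e. tan φ tan δ ≤ −1.
The boundary is |tan φ| · |tan δ| = 1, so |φ| = 90° − |δ| = 90° − 10.5° = 79.5° in the southern hemisphere.

|φ| = 79.5°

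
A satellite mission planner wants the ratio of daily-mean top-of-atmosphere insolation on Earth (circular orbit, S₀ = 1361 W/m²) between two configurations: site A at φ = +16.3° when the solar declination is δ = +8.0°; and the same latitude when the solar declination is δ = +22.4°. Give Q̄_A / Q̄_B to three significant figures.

— Configuration A (φ=+16.3°):
cos H₀ = −tan(+16.3°) tan(+8.000°) = -0.0411, H₀ = 1.6119 rad.
Bracket: H₀ sin φ sin δ + cos φ cos δ sin H₀ = 1.6119×0.28067×0.13917 + 0.95981×0.99027×0.99916 = 0.062962 + 0.949673 = 1.012635.
Q̄ = (S₀/π) × [bracket] = (1361/π) × 1.012635 = 438.69 W/m².
— Configuration B (φ=+16.3°):
cos H₀ = −tan(+16.3°) tan(+22.400°) = -0.1205, H₀ = 1.6916 rad.
Bracket: H₀ sin φ sin δ + cos φ cos δ sin H₀ = 1.6916×0.28067×0.38107 + 0.95981×0.92455×0.99271 = 0.180925 + 0.880923 = 1.061848.
Q̄ = (S₀/π) × [bracket] = (1361/π) × 1.061848 = 460.01 W/m².
Ratio Q̄_A / Q̄_B = 438.69 / 460.01 = 0.9537.

Q̄_A / Q̄_B ≈ 0.954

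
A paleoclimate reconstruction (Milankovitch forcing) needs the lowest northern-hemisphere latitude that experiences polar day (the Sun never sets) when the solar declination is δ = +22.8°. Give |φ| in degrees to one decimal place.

|φ| = 67.2°

Polar day requires cos H₀ = −tan φ tan δ ≤ −1, i.e. tan φ tan δ ≥ 1.
The boundary is |tan φ| · |tan δ| = 1, so |φ| = 90° − |δ| = 90° − 22.8° = 67.2° in the northern hemisphere.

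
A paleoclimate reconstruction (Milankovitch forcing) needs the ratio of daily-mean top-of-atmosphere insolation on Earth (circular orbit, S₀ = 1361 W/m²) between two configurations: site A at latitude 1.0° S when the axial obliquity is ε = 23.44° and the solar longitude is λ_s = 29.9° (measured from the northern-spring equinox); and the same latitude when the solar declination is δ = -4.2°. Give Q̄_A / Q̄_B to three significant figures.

— Configuration A (φ=-1.0°):
Solar declination: sin δ = sin ε · sin λ_s = sin 23.44° × sin 29.9° = 0.19829, so δ = +11.437°.
cos H₀ = −tan(-1.0°) tan(+11.437°) = 0.0035, H₀ = 1.5673 rad.
Bracket: H₀ sin φ sin δ + cos φ cos δ sin H₀ = 1.5673×-0.01745×0.19829 + 0.99985×0.98014×0.99999 = -0.005423 + 0.979983 = 0.974560.
Q̄ = (S₀/π) × [bracket] = (1361/π) × 0.974560 = 422.20 W/m².
— Configuration B (φ=-1.0°):
cos H₀ = −tan(-1.0°) tan(-4.200°) = -0.0013, H₀ = 1.5721 rad.
Bracket: H₀ sin φ sin δ + cos φ cos δ sin H₀ = 1.5721×-0.01745×-0.07324 + 0.99985×0.99731×1.00000 = 0.002009 + 0.997160 = 0.999169.
Q̄ = (S₀/π) × [bracket] = (1361/π) × 0.999169 = 432.86 W/m².
Ratio Q̄_A / Q̄_B = 422.20 / 432.86 = 0.9754.

Q̄_A / Q̄_B ≈ 0.975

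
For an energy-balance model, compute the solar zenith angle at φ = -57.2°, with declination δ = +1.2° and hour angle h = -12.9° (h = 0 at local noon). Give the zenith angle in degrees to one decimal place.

cos θ_z = sin φ sin δ + cos φ cos δ cos h = -0.017603 + 0.527920 = 0.510317.
θ_z = arccos(0.510317) = 59.3°.

θ_z = 59.3°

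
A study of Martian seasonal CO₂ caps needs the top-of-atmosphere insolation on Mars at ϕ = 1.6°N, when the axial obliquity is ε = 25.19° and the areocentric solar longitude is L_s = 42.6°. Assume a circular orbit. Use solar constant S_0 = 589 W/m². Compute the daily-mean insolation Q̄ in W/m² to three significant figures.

Q̄ ≈ 182 W/m²

sin δ = sin 25.19° × sin 42.6° = 0.28809, so δ = +16.744°.
cos h₀ = −tan(+1.6°) tan(+16.744°) = -0.0084, h₀ = 1.5792 rad.
Bracket: h₀ sin ϕ sin δ + cos ϕ cos δ sin h₀ = 1.5792×0.02792×0.28809 + 0.99961×0.95760×0.99996 = 0.012702 + 0.957188 = 0.969890.
Q̄ = (S_0/π) × [bracket] = (589/π) × 0.969890 = 181.8 W/m².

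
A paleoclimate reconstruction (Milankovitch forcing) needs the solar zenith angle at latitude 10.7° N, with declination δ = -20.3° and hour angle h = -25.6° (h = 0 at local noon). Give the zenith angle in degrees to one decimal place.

θ_z = 39.9°

cos θ_z = sin φ sin δ + cos φ cos δ cos h = -0.064414 + 0.831112 = 0.766698.
θ_z = arccos(0.766698) = 39.9°.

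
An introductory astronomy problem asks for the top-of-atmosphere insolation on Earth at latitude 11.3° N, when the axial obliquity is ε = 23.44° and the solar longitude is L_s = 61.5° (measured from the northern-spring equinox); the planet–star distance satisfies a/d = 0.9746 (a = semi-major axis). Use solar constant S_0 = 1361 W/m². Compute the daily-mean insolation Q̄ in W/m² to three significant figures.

Solar declination: sin δ = sin ε · sin L_s = sin 23.44° × sin 61.5° = 0.34958, so δ = +20.462°.
cos h₀ = −tan(+11.3°) tan(+20.462°) = -0.0746, h₀ = 1.6454 rad.
Bracket: h₀ sin ϕ sin δ + cos ϕ cos δ sin h₀ = 1.6454×0.19595×0.34958 + 0.98061×0.93691×0.99722 = 0.112710 + 0.916189 = 1.028899.
Inverse-square distance factor (a/d)² = 0.9746² = 0.949845.
Q̄ = (S_0/π) × 0.949845 × [bracket] = (1361/π) × 0.949845 × 1.028899 = 423.4 W/m².

Q̄ ≈ 423 W/m²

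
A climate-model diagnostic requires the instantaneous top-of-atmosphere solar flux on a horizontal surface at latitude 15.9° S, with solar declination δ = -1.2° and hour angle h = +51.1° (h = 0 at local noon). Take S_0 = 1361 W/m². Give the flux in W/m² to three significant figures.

830 W/m²

cos θ_z = sin ϕ sin δ + cos ϕ cos δ cos h = 0.005737 + 0.603806 = 0.609543.
Flux = S_0 · cos θ_z = 1361 × 0.609543 = 829.6 W/m².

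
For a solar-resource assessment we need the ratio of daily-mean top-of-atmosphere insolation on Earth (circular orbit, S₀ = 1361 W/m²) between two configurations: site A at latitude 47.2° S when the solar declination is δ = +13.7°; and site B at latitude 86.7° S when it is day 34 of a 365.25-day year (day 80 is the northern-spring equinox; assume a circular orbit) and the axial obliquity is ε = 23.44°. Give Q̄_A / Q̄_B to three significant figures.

Q̄_A / Q̄_B ≈ 0.462

— Configuration A (φ=-47.2°):
cos H₀ = −tan(-47.2°) tan(+13.700°) = 0.2633, H₀ = 1.3044 rad.
Bracket: H₀ sin φ sin δ + cos φ cos δ sin H₀ = 1.3044×-0.73373×0.23684 + 0.67944×0.97155×0.96473 = -0.226674 + 0.636828 = 0.410154.
Q̄ = (S₀/π) × [bracket] = (1361/π) × 0.410154 = 177.69 W/m².
— Configuration B (φ=-86.7°):
Solar longitude: λ_s = 360° × (34 − 80)/365.25 = -45.339°, i.e. -45.339° + 360° = 314.661°.
sin δ = sin 23.44° × sin 314.661° = -0.28294, so δ = -16.436°.
cos H₀ = −tan(-86.7°) tan(-16.436°) = -5.1161 ≤ −1 ⇒ polar day, H₀ = π.
Bracket: H₀ sin φ sin δ + cos φ cos δ sin H₀ = 3.1416×-0.99834×-0.28294 + 0.05756×0.95914×0.00000 = 0.887409 + 0.000000 = 0.887409.
Q̄ = (S₀/π) × [bracket] = (1361/π) × 0.887409 = 384.44 W/m².
Ratio Q̄_A / Q̄_B = 177.69 / 384.44 = 0.4622.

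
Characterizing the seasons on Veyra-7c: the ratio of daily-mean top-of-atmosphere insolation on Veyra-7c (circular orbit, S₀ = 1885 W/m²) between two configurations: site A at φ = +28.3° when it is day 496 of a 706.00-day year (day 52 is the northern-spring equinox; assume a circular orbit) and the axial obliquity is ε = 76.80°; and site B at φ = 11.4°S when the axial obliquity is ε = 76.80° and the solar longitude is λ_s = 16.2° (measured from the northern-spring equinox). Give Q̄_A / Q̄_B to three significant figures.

— Configuration A (φ=+28.3°):
Solar longitude: λ_s = 360° × (496 − 52)/706.00 = 226.402°.
sin δ = sin 76.80° × sin 226.402° = -0.70507, so δ = -44.835°.
cos H₀ = −tan(+28.3°) tan(-44.835°) = 0.5353, H₀ = 1.0059 rad.
Bracket: H₀ sin φ sin δ + cos φ cos δ sin H₀ = 1.0059×0.47409×-0.70507 + 0.88048×0.70914×0.84463 = -0.336239 + 0.527373 = 0.191134.
Q̄ = (S₀/π) × [bracket] = (1885/π) × 0.191134 = 114.68 W/m².
— Configuration B (φ=-11.4°):
Solar declination: sin δ = sin ε · sin λ_s = sin 76.80° × sin 16.2° = 0.27162, so δ = +15.761°.
cos H₀ = −tan(-11.4°) tan(+15.761°) = 0.0569, H₀ = 1.5139 rad.
Bracket: H₀ sin φ sin δ + cos φ cos δ sin H₀ = 1.5139×-0.19766×0.27162 + 0.98027×0.96240×0.99838 = -0.081279 + 0.941884 = 0.860605.
Q̄ = (S₀/π) × [bracket] = (1885/π) × 0.860605 = 516.38 W/m².
Ratio Q̄_A / Q̄_B = 114.68 / 516.38 = 0.2221.

Q̄_A / Q̄_B ≈ 0.222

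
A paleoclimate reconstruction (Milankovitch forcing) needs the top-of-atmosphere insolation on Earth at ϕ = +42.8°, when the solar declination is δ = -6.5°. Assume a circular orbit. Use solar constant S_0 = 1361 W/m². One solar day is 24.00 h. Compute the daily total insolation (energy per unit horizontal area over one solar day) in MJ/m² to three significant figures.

22.9 MJ/m²

cos h₀ = −tan(+42.8°) tan(-6.500°) = 0.1055, h₀ = 1.4651 rad.
Bracket: h₀ sin ϕ sin δ + cos ϕ cos δ sin h₀ = 1.4651×0.67944×-0.11320 + 0.73373×0.99357×0.99442 = -0.112685 + 0.724944 = 0.612259.
Q̄ = (S_0/π) × [bracket] = (1361/π) × 0.612259 = 265.24 W/m².
Daily total = Q̄ × 24.00 h × 3600 s/h = 265.24 × 24.00 × 3600 / 10⁶ = 22.92 MJ/m².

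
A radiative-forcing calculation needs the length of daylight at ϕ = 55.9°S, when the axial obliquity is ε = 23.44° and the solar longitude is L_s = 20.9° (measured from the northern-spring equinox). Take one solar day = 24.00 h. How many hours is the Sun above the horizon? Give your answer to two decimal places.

Solar declination: sin δ = sin ε · sin L_s = sin 23.44° × sin 20.9° = 0.14191, so δ = +8.158°.
cos h₀ = −tan ϕ · tan δ = −tan(-55.9°) × tan(+8.158°) = 0.2117, so h₀ = 1.3574 rad = 77.78°.
Daylight = 2h₀/(2π) × 24.00 h = (1.3574/π) × 24.00 = 10.37 h.

10.37 h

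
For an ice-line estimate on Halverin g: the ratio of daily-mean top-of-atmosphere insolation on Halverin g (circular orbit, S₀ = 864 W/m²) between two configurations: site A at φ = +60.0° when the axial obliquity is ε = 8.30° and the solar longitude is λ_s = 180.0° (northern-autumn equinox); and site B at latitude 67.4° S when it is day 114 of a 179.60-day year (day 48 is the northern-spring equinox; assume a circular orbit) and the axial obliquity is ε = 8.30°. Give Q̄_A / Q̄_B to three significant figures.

Q̄_A / Q̄_B ≈ 2.08

— Configuration A (φ=+60.0°):
Solar declination: sin δ = sin ε · sin λ_s = sin 8.30° × sin 180.0° = 0.00000, so δ = +0.000°.
cos H₀ = −tan(+60.0°) tan(+0.000°) = -0.0000, H₀ = 1.5708 rad.
Bracket: H₀ sin φ sin δ + cos φ cos δ sin H₀ = 1.5708×0.86603×0.00000 + 0.50000×1.00000×1.00000 = 0.000000 + 0.500000 = 0.500000.
Q̄ = (S₀/π) × [bracket] = (864/π) × 0.500000 = 137.51 W/m².
— Configuration B (φ=-67.4°):
Solar longitude: λ_s = 360° × (114 − 48)/179.60 = 132.294°.
sin δ = sin 8.30° × sin 132.294° = 0.10678, so δ = +6.130°.
cos H₀ = −tan(-67.4°) tan(+6.130°) = 0.2580, H₀ = 1.3098 rad.
Bracket: H₀ sin φ sin δ + cos φ cos δ sin H₀ = 1.3098×-0.92321×0.10678 + 0.38430×0.99428×0.96615 = -0.129121 + 0.369168 = 0.240047.
Q̄ = (S₀/π) × [bracket] = (864/π) × 0.240047 = 66.018 W/m².
Ratio Q̄_A / Q̄_B = 137.51 / 66.018 = 2.083.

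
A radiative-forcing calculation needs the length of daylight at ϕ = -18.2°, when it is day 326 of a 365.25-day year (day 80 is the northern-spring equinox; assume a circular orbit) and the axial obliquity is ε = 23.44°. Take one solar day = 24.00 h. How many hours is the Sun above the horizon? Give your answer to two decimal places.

12.95 h

Solar longitude: L_s = 360° × (326 − 80)/365.25 = 242.464°.
sin δ = sin 23.44° × sin 242.464° = -0.35273, so δ = -20.654°.
cos h₀ = −tan ϕ · tan δ = −tan(-18.2°) × tan(-20.654°) = -0.1239, so h₀ = 1.6951 rad = 97.12°.
Daylight = 2h₀/(2π) × 24.00 h = (1.6951/π) × 24.00 = 12.95 h.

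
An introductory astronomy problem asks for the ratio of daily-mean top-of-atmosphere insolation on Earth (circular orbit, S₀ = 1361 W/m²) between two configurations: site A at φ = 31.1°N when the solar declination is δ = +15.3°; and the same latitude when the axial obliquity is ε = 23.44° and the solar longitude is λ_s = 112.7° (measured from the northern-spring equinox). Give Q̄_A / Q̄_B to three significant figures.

Q̄_A / Q̄_B ≈ 0.941

— Configuration A (φ=+31.1°):
cos H₀ = −tan(+31.1°) tan(+15.300°) = -0.1650, H₀ = 1.7366 rad.
Bracket: H₀ sin φ sin δ + cos φ cos δ sin H₀ = 1.7366×0.51653×0.26387 + 0.85627×0.96456×0.98629 = 0.236693 + 0.814600 = 1.051293.
Q̄ = (S₀/π) × [bracket] = (1361/π) × 1.051293 = 455.44 W/m².
— Configuration B (φ=+31.1°):
Solar declination: sin δ = sin ε · sin λ_s = sin 23.44° × sin 112.7° = 0.36698, so δ = +21.529°.
cos H₀ = −tan(+31.1°) tan(+21.529°) = -0.2380, H₀ = 1.8111 rad.
Bracket: H₀ sin φ sin δ + cos φ cos δ sin H₀ = 1.8111×0.51653×0.36698 + 0.85627×0.93023×0.97127 = 0.343305 + 0.773644 = 1.116949.
Q̄ = (S₀/π) × [bracket] = (1361/π) × 1.116949 = 483.88 W/m².
Ratio Q̄_A / Q̄_B = 455.44 / 483.88 = 0.9412.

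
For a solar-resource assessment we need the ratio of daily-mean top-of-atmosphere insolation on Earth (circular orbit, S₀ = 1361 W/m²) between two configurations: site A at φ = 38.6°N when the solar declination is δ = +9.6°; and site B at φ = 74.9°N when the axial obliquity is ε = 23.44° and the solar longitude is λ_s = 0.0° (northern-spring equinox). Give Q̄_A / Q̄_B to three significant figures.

Q̄_A / Q̄_B ≈ 3.61

— Configuration A (φ=+38.6°):
cos H₀ = −tan(+38.6°) tan(+9.600°) = -0.1350, H₀ = 1.7062 rad.
Bracket: H₀ sin φ sin δ + cos φ cos δ sin H₀ = 1.7062×0.62388×0.16677 + 0.78152×0.98600×0.99084 = 0.177521 + 0.763520 = 0.941041.
Q̄ = (S₀/π) × [bracket] = (1361/π) × 0.941041 = 407.68 W/m².
— Configuration B (φ=+74.9°):
Solar declination: sin δ = sin ε · sin λ_s = sin 23.44° × sin 0.0° = 0.00000, so δ = +0.000°.
cos H₀ = −tan(+74.9°) tan(+0.000°) = -0.0000, H₀ = 1.5708 rad.
Bracket: H₀ sin φ sin δ + cos φ cos δ sin H₀ = 1.5708×0.96547×0.00000 + 0.26050×1.00000×1.00000 = 0.000000 + 0.260500 = 0.260500.
Q̄ = (S₀/π) × [bracket] = (1361/π) × 0.260500 = 112.85 W/m².
Ratio Q̄_A / Q̄_B = 407.68 / 112.85 = 3.613.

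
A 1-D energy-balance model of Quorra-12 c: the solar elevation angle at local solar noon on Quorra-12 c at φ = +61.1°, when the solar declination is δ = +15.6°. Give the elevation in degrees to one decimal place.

At local noon the hour angle is zero, so the zenith angle equals |φ − δ| = |+61.1° − (+15.600°)| = 45.500°.
Elevation = 90° − 45.500° = 44.5°.

44.5°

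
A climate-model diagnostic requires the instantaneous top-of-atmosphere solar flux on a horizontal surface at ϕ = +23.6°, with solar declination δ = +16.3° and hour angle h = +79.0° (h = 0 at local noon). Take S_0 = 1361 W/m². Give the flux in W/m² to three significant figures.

381 W/m²

cos θ_z = sin ϕ sin δ + cos ϕ cos δ cos h = 0.112365 + 0.167822 = 0.280187.
Flux = S_0 · cos θ_z = 1361 × 0.280187 = 381.3 W/m².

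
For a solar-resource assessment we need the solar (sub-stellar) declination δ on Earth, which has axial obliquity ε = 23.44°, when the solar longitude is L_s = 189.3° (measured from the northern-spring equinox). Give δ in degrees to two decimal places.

sin δ = sin ε · sin L_s = sin 23.44° × sin 189.3° = -0.064284.
δ = arcsin(-0.064284) = -3.69°.

δ = -3.69°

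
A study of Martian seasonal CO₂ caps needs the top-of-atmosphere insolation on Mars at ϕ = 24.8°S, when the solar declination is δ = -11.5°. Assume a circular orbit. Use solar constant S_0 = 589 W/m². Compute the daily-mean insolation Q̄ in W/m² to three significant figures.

Q̄ ≈ 192 W/m²

cos h₀ = −tan(-24.8°) tan(-11.500°) = -0.0940, h₀ = 1.6649 rad.
Bracket: h₀ sin ϕ sin δ + cos ϕ cos δ sin h₀ = 1.6649×-0.41945×-0.19937 + 0.90778×0.97992×0.99557 = 0.139229 + 0.885611 = 1.024840.
Q̄ = (S_0/π) × [bracket] = (589/π) × 1.024840 = 192.1 W/m².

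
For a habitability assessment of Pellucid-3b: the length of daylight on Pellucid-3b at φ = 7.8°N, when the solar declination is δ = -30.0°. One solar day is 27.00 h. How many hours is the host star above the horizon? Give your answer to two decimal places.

12.82 h

cos H₀ = −tan φ · tan δ = −tan(+7.8°) × tan(-30.000°) = 0.0791, so H₀ = 1.4916 rad = 85.46°.
Daylight = 2H₀/(2π) × 27.00 h = (1.4916/π) × 27.00 = 12.82 h.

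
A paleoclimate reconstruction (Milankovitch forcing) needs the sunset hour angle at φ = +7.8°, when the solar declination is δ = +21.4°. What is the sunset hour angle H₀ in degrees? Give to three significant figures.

H₀ = 93.1°

cos H₀ = −tan φ · tan δ = −tan(+7.8°) × tan(+21.400°) = -0.0537, so H₀ = 1.6245 rad = 93.08°.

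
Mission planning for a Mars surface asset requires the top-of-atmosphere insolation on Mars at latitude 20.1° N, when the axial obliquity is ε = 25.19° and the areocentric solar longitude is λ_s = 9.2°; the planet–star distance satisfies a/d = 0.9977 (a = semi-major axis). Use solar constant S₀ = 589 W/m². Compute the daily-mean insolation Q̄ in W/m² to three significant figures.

sin δ = sin 25.19° × sin 9.2° = 0.06805, so δ = +3.902°.
cos H₀ = −tan(+20.1°) tan(+3.902°) = -0.0250, H₀ = 1.5958 rad.
Bracket: H₀ sin φ sin δ + cos φ cos δ sin H₀ = 1.5958×0.34366×0.06805 + 0.93909×0.99768×0.99969 = 0.037319 + 0.936621 = 0.973940.
Inverse-square distance factor (a/d)² = 0.9977² = 0.995405.
Q̄ = (S₀/π) × 0.995405 × [bracket] = (589/π) × 0.995405 × 0.973940 = 181.8 W/m².

Q̄ ≈ 182 W/m²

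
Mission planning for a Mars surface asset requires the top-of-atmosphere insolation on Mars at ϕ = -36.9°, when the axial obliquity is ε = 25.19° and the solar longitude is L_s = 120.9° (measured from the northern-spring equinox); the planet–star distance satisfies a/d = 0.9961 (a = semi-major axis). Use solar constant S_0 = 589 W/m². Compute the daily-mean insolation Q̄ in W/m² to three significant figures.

Q̄ ≈ 80.5 W/m²

Solar declination: sin δ = sin ε · sin L_s = sin 25.19° × sin 120.9° = 0.36521, so δ = +21.421°.
cos h₀ = −tan(-36.9°) tan(+21.421°) = 0.2946, h₀ = 1.2718 rad.
Bracket: h₀ sin ϕ sin δ + cos ϕ cos δ sin h₀ = 1.2718×-0.60042×0.36521 + 0.79968×0.93092×0.95563 = -0.278880 + 0.711407 = 0.432527.
Inverse-square distance factor (a/d)² = 0.9961² = 0.992215.
Q̄ = (S_0/π) × 0.992215 × [bracket] = (589/π) × 0.992215 × 0.432527 = 80.46 W/m².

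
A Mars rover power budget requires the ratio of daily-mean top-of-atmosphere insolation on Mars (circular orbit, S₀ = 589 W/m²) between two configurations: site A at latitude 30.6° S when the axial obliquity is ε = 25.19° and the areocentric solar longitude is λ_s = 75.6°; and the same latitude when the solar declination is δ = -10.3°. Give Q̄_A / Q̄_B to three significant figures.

— Configuration A (φ=-30.6°):
sin δ = sin 25.19° × sin 75.6° = 0.41225, so δ = +24.346°.
cos H₀ = −tan(-30.6°) tan(+24.346°) = 0.2676, H₀ = 1.2999 rad.
Bracket: H₀ sin φ sin δ + cos φ cos δ sin H₀ = 1.2999×-0.50904×0.41225 + 0.86074×0.91107×0.96353 = -0.272786 + 0.755595 = 0.482809.
Q̄ = (S₀/π) × [bracket] = (589/π) × 0.482809 = 90.519 W/m².
— Configuration B (φ=-30.6°):
cos H₀ = −tan(-30.6°) tan(-10.300°) = -0.1075, H₀ = 1.6785 rad.
Bracket: H₀ sin φ sin δ + cos φ cos δ sin H₀ = 1.6785×-0.50904×-0.17880 + 0.86074×0.98389×0.99421 = 0.152771 + 0.841970 = 0.994741.
Q̄ = (S₀/π) × [bracket] = (589/π) × 0.994741 = 186.50 W/m².
Ratio Q̄_A / Q̄_B = 90.519 / 186.50 = 0.4854.

Q̄_A / Q̄_B ≈ 0.485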